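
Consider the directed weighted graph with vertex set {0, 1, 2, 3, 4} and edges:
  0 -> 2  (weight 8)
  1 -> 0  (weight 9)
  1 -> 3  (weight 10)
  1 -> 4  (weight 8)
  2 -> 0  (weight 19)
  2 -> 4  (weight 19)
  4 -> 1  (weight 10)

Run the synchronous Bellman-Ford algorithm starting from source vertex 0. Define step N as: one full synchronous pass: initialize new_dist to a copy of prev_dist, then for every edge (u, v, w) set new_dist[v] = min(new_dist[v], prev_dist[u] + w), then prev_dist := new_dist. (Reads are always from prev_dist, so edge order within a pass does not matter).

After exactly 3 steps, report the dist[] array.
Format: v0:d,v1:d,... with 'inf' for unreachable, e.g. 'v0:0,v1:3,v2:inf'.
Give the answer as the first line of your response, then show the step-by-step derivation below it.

v0:0,v1:37,v2:8,v3:inf,v4:27

step 1: dist = v0:0,v1:inf,v2:8,v3:inf,v4:inf
step 2: dist = v0:0,v1:inf,v2:8,v3:inf,v4:27
step 3: dist = v0:0,v1:37,v2:8,v3:inf,v4:27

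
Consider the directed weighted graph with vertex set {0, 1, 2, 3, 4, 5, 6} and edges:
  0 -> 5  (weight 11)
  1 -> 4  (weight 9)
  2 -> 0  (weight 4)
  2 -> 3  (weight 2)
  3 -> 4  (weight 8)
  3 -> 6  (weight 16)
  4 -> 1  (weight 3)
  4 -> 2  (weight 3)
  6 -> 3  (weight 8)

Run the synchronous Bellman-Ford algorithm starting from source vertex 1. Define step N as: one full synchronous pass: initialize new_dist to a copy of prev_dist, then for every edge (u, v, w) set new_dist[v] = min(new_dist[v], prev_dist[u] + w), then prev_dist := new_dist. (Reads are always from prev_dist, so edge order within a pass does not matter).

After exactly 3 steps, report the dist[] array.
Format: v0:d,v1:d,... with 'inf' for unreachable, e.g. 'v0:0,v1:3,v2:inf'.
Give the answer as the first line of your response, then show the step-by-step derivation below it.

v0:16,v1:0,v2:12,v3:14,v4:9,v5:inf,v6:inf

step 1: dist = v0:inf,v1:0,v2:inf,v3:inf,v4:9,v5:inf,v6:inf
step 2: dist = v0:inf,v1:0,v2:12,v3:inf,v4:9,v5:inf,v6:inf
step 3: dist = v0:16,v1:0,v2:12,v3:14,v4:9,v5:inf,v6:inf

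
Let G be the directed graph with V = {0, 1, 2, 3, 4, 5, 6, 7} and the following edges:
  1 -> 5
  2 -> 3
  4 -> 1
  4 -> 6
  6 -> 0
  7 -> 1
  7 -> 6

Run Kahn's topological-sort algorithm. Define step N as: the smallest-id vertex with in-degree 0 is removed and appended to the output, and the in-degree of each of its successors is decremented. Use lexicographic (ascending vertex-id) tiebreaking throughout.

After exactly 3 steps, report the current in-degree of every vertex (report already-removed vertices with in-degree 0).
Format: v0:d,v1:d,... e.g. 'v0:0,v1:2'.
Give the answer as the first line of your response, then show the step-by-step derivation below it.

v0:1,v1:1,v2:0,v3:0,v4:0,v5:1,v6:1,v7:0

step 1: output 2; order=[2]; indeg=(1,2,0,0,0,1,2,0)
step 2: output 3; order=[2,3]; indeg=(1,2,0,0,0,1,2,0)
step 3: output 4; order=[2,3,4]; indeg=(1,1,0,0,0,1,1,0)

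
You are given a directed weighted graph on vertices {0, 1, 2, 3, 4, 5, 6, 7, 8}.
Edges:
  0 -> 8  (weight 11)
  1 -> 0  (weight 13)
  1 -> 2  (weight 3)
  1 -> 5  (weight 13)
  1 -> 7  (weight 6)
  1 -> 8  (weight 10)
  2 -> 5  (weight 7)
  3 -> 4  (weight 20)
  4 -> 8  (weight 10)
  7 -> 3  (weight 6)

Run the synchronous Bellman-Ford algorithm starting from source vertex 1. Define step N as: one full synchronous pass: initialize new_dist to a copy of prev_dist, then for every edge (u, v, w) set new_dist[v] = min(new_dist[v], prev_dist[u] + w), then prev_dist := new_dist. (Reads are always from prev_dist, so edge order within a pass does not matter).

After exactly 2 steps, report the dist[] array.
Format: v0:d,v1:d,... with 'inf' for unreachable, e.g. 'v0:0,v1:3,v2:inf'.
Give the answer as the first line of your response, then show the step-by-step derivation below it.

v0:13,v1:0,v2:3,v3:12,v4:inf,v5:10,v6:inf,v7:6,v8:10

step 1: dist = v0:13,v1:0,v2:3,v3:inf,v4:inf,v5:13,v6:inf,v7:6,v8:10
step 2: dist = v0:13,v1:0,v2:3,v3:12,v4:inf,v5:10,v6:inf,v7:6,v8:10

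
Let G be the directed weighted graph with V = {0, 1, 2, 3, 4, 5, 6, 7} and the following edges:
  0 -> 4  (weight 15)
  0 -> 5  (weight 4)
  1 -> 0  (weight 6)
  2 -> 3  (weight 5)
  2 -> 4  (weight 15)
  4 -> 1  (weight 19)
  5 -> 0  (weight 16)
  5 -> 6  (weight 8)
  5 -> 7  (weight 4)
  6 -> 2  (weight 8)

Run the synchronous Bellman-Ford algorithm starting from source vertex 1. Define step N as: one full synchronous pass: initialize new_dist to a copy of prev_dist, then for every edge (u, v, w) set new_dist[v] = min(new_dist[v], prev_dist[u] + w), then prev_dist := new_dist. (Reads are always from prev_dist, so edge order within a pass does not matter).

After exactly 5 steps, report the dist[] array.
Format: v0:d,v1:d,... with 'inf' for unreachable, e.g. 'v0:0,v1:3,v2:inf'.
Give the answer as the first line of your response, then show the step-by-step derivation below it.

v0:6,v1:0,v2:26,v3:31,v4:21,v5:10,v6:18,v7:14

step 1: dist = v0:6,v1:0,v2:inf,v3:inf,v4:inf,v5:inf,v6:inf,v7:inf
step 2: dist = v0:6,v1:0,v2:inf,v3:inf,v4:21,v5:10,v6:inf,v7:inf
step 3: dist = v0:6,v1:0,v2:inf,v3:inf,v4:21,v5:10,v6:18,v7:14
step 4: dist = v0:6,v1:0,v2:26,v3:inf,v4:21,v5:10,v6:18,v7:14
step 5: dist = v0:6,v1:0,v2:26,v3:31,v4:21,v5:10,v6:18,v7:14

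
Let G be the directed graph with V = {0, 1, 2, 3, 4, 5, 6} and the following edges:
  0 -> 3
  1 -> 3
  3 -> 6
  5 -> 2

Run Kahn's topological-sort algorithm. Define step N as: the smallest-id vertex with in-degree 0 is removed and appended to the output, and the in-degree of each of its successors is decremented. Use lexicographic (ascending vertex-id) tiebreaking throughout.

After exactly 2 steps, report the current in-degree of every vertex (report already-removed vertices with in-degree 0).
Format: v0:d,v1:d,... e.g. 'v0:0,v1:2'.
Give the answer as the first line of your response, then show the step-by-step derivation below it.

v0:0,v1:0,v2:1,v3:0,v4:0,v5:0,v6:1

step 1: output 0; order=[0]; indeg=(0,0,1,1,0,0,1)
step 2: output 1; order=[0,1]; indeg=(0,0,1,0,0,0,1)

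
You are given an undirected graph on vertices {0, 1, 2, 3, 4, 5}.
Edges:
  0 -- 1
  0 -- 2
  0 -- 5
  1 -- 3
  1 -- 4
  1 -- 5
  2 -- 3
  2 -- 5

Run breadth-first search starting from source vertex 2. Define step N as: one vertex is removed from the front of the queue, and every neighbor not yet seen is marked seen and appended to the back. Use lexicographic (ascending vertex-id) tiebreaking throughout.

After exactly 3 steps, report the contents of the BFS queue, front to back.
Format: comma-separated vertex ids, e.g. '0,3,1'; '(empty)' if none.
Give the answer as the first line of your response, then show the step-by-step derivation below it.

5,1

step 1: dequeue 2; queue=[0,3,5]; order=2
step 2: dequeue 0; queue=[3,5,1]; order=2,0
step 3: dequeue 3; queue=[5,1]; order=2,0,3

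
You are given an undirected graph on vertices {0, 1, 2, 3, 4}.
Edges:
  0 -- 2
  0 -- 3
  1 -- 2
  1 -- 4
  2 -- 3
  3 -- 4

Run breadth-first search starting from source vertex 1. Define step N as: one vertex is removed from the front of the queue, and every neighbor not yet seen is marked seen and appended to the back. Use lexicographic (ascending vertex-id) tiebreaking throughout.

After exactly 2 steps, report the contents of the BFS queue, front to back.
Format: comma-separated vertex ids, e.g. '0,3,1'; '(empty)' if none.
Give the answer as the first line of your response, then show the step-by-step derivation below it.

4,0,3

step 1: dequeue 1; queue=[2,4]; order=1
step 2: dequeue 2; queue=[4,0,3]; order=1,2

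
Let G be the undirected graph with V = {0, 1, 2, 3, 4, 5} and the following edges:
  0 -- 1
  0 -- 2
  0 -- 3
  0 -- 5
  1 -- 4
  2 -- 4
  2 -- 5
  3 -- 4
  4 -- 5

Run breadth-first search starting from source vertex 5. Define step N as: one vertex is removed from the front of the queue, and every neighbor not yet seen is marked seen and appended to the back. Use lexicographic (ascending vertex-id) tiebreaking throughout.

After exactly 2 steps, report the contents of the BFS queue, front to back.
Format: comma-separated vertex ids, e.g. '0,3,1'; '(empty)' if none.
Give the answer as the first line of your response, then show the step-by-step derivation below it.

2,4,1,3

step 1: dequeue 5; queue=[0,2,4]; order=5
step 2: dequeue 0; queue=[2,4,1,3]; order=5,0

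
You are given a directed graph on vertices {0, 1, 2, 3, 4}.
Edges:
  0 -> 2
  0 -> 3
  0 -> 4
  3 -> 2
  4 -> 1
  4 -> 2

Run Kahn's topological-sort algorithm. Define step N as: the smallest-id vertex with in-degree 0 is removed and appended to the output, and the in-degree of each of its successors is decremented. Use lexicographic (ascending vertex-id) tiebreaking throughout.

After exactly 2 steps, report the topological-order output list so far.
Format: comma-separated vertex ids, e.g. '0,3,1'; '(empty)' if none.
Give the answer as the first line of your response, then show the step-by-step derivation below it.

0,3

step 1: output 0; order=[0]; indeg=(0,1,2,0,0)
step 2: output 3; order=[0,3]; indeg=(0,1,1,0,0)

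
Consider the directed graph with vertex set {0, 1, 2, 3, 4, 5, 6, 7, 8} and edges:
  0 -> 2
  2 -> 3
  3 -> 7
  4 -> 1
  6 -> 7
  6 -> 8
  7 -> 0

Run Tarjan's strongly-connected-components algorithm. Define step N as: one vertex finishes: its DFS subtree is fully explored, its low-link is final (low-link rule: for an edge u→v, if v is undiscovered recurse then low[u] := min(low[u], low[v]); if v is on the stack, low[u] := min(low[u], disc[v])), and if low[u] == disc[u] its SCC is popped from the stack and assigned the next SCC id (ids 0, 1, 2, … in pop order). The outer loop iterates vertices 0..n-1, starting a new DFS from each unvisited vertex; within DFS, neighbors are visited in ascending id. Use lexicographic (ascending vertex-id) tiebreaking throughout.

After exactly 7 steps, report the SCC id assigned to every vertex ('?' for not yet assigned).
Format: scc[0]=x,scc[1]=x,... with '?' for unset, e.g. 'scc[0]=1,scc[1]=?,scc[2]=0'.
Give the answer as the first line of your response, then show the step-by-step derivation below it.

scc[0]=0,scc[1]=1,scc[2]=0,scc[3]=0,scc[4]=2,scc[5]=3,scc[6]=?,scc[7]=0,scc[8]=?

step 1: low=(low[0]=0,low[1]=?,low[2]=1,low[3]=2,low[4]=?,low[5]=?,low[6]=?,low[7]=0,low[8]=?); scc=(scc[0]=?,scc[1]=?,scc[2]=?,scc[3]=?,scc[4]=?,scc[5]=?,scc[6]=?,scc[7]=?,scc[8]=?)
step 2: low=(low[0]=0,low[1]=?,low[2]=1,low[3]=0,low[4]=?,low[5]=?,low[6]=?,low[7]=0,low[8]=?); scc=(scc[0]=?,scc[1]=?,scc[2]=?,scc[3]=?,scc[4]=?,scc[5]=?,scc[6]=?,scc[7]=?,scc[8]=?)
step 3: low=(low[0]=0,low[1]=?,low[2]=0,low[3]=0,low[4]=?,low[5]=?,low[6]=?,low[7]=0,low[8]=?); scc=(scc[0]=?,scc[1]=?,scc[2]=?,scc[3]=?,scc[4]=?,scc[5]=?,scc[6]=?,scc[7]=?,scc[8]=?)
step 4: low=(low[0]=0,low[1]=?,low[2]=0,low[3]=0,low[4]=?,low[5]=?,low[6]=?,low[7]=0,low[8]=?); scc=(scc[0]=0,scc[1]=?,scc[2]=0,scc[3]=0,scc[4]=?,scc[5]=?,scc[6]=?,scc[7]=0,scc[8]=?)
step 5: low=(low[0]=0,low[1]=4,low[2]=0,low[3]=0,low[4]=?,low[5]=?,low[6]=?,low[7]=0,low[8]=?); scc=(scc[0]=0,scc[1]=1,scc[2]=0,scc[3]=0,scc[4]=?,scc[5]=?,scc[6]=?,scc[7]=0,scc[8]=?)
step 6: low=(low[0]=0,low[1]=4,low[2]=0,low[3]=0,low[4]=5,low[5]=?,low[6]=?,low[7]=0,low[8]=?); scc=(scc[0]=0,scc[1]=1,scc[2]=0,scc[3]=0,scc[4]=2,scc[5]=?,scc[6]=?,scc[7]=0,scc[8]=?)
step 7: low=(low[0]=0,low[1]=4,low[2]=0,low[3]=0,low[4]=5,low[5]=6,low[6]=?,low[7]=0,low[8]=?); scc=(scc[0]=0,scc[1]=1,scc[2]=0,scc[3]=0,scc[4]=2,scc[5]=3,scc[6]=?,scc[7]=0,scc[8]=?)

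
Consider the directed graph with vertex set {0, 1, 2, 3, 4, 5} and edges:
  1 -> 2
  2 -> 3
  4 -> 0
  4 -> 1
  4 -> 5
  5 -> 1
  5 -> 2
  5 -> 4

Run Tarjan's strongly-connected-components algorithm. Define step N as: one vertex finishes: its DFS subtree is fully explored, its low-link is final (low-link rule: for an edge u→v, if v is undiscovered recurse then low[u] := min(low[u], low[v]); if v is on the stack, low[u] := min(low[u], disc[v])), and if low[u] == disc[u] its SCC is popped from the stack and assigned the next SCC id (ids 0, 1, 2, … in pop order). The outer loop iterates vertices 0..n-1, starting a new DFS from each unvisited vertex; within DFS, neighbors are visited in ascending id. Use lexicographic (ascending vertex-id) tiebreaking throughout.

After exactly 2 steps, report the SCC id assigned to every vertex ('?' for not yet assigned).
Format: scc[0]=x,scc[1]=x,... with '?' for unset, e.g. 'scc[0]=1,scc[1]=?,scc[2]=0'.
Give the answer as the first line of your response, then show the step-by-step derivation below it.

scc[0]=0,scc[1]=?,scc[2]=?,scc[3]=1,scc[4]=?,scc[5]=?

step 1: low=(low[0]=0,low[1]=?,low[2]=?,low[3]=?,low[4]=?,low[5]=?); scc=(scc[0]=0,scc[1]=?,scc[2]=?,scc[3]=?,scc[4]=?,scc[5]=?)
step 2: low=(low[0]=0,low[1]=1,low[2]=2,low[3]=3,low[4]=?,low[5]=?); scc=(scc[0]=0,scc[1]=?,scc[2]=?,scc[3]=1,scc[4]=?,scc[5]=?)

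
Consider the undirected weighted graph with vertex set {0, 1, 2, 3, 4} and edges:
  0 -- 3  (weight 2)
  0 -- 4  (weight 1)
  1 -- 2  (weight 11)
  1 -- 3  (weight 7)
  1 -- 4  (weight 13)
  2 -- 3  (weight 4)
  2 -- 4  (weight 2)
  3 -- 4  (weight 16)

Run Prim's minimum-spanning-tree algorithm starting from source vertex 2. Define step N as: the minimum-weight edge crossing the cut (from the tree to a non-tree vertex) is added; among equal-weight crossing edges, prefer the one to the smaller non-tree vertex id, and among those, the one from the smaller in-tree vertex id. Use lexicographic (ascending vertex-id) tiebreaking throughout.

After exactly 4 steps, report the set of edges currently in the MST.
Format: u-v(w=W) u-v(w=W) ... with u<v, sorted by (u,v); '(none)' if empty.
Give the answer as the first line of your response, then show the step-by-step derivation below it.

0-3(w=2) 0-4(w=1) 1-3(w=7) 2-4(w=2)

step 1: add edge 2-4 (w=2); MST = {2-4(w=2)}
step 2: add edge 0-4 (w=1); MST = {0-4(w=1) 2-4(w=2)}
step 3: add edge 0-3 (w=2); MST = {0-3(w=2) 0-4(w=1) 2-4(w=2)}
step 4: add edge 1-3 (w=7); MST = {0-3(w=2) 0-4(w=1) 1-3(w=7) 2-4(w=2)}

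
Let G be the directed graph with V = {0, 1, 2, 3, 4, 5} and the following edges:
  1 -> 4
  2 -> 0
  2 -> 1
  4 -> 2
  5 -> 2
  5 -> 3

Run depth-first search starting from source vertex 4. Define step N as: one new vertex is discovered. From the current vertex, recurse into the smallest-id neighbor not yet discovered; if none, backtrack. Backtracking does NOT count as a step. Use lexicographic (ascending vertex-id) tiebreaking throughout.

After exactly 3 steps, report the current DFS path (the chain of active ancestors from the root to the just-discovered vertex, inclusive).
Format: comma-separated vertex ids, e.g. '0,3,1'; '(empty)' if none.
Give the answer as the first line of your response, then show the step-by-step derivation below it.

4,2,0

step 1: discover 4; path=4; order=4
step 2: discover 2; path=4>2; order=4,2
step 3: discover 0; path=4>2>0; order=4,2,0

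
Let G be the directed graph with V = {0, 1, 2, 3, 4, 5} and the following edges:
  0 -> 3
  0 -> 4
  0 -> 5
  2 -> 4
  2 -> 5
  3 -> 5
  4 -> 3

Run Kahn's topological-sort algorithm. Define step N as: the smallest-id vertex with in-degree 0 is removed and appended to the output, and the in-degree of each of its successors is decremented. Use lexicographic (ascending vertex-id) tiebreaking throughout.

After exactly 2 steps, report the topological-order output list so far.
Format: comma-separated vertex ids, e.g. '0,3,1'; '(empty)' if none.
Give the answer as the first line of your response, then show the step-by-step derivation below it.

0,1

step 1: output 0; order=[0]; indeg=(0,0,0,1,1,2)
step 2: output 1; order=[0,1]; indeg=(0,0,0,1,1,2)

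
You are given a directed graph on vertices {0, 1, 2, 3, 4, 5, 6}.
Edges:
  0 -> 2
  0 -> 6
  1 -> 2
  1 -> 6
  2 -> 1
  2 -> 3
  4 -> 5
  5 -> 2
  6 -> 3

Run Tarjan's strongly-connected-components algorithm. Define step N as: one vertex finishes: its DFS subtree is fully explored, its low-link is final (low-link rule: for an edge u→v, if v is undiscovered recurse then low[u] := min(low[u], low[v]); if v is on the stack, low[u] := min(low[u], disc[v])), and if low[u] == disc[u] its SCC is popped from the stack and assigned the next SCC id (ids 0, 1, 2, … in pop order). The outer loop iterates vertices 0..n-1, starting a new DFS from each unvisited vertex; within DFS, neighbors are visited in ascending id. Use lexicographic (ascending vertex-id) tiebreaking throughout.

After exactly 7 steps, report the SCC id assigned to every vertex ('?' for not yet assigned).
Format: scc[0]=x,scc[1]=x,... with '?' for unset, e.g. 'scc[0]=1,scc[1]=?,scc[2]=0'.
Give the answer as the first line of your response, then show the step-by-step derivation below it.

scc[0]=3,scc[1]=2,scc[2]=2,scc[3]=0,scc[4]=5,scc[5]=4,scc[6]=1

step 1: low=(low[0]=0,low[1]=1,low[2]=1,low[3]=4,low[4]=?,low[5]=?,low[6]=3); scc=(scc[0]=?,scc[1]=?,scc[2]=?,scc[3]=0,scc[4]=?,scc[5]=?,scc[6]=?)
step 2: low=(low[0]=0,low[1]=1,low[2]=1,low[3]=4,low[4]=?,low[5]=?,low[6]=3); scc=(scc[0]=?,scc[1]=?,scc[2]=?,scc[3]=0,scc[4]=?,scc[5]=?,scc[6]=1)
step 3: low=(low[0]=0,low[1]=1,low[2]=1,low[3]=4,low[4]=?,low[5]=?,low[6]=3); scc=(scc[0]=?,scc[1]=?,scc[2]=?,scc[3]=0,scc[4]=?,scc[5]=?,scc[6]=1)
step 4: low=(low[0]=0,low[1]=1,low[2]=1,low[3]=4,low[4]=?,low[5]=?,low[6]=3); scc=(scc[0]=?,scc[1]=2,scc[2]=2,scc[3]=0,scc[4]=?,scc[5]=?,scc[6]=1)
step 5: low=(low[0]=0,low[1]=1,low[2]=1,low[3]=4,low[4]=?,low[5]=?,low[6]=3); scc=(scc[0]=3,scc[1]=2,scc[2]=2,scc[3]=0,scc[4]=?,scc[5]=?,scc[6]=1)
step 6: low=(low[0]=0,low[1]=1,low[2]=1,low[3]=4,low[4]=5,low[5]=6,low[6]=3); scc=(scc[0]=3,scc[1]=2,scc[2]=2,scc[3]=0,scc[4]=?,scc[5]=4,scc[6]=1)
step 7: low=(low[0]=0,low[1]=1,low[2]=1,low[3]=4,low[4]=5,low[5]=6,low[6]=3); scc=(scc[0]=3,scc[1]=2,scc[2]=2,scc[3]=0,scc[4]=5,scc[5]=4,scc[6]=1)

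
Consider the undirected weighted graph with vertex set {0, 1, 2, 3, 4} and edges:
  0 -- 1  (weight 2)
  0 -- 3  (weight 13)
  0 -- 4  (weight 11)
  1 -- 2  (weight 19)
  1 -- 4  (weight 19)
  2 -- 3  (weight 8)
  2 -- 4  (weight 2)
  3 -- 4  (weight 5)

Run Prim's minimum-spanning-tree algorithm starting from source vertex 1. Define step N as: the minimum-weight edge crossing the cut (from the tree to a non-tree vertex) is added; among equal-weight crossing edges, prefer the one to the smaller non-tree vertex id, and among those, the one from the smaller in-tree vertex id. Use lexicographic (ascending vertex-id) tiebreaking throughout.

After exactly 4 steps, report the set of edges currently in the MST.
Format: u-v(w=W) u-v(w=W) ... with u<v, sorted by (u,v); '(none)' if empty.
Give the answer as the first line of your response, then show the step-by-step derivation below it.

0-1(w=2) 0-4(w=11) 2-4(w=2) 3-4(w=5)

step 1: add edge 0-1 (w=2); MST = {0-1(w=2)}
step 2: add edge 0-4 (w=11); MST = {0-1(w=2) 0-4(w=11)}
step 3: add edge 2-4 (w=2); MST = {0-1(w=2) 0-4(w=11) 2-4(w=2)}
step 4: add edge 3-4 (w=5); MST = {0-1(w=2) 0-4(w=11) 2-4(w=2) 3-4(w=5)}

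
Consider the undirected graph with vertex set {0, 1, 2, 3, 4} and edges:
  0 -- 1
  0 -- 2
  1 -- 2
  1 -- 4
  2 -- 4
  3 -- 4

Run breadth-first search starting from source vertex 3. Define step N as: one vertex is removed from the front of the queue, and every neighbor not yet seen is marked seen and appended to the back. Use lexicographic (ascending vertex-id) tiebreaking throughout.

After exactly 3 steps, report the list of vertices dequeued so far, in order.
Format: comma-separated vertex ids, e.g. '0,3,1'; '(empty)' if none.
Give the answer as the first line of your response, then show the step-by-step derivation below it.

3,4,1

step 1: dequeue 3; queue=[4]; order=3
step 2: dequeue 4; queue=[1,2]; order=3,4
step 3: dequeue 1; queue=[2,0]; order=3,4,1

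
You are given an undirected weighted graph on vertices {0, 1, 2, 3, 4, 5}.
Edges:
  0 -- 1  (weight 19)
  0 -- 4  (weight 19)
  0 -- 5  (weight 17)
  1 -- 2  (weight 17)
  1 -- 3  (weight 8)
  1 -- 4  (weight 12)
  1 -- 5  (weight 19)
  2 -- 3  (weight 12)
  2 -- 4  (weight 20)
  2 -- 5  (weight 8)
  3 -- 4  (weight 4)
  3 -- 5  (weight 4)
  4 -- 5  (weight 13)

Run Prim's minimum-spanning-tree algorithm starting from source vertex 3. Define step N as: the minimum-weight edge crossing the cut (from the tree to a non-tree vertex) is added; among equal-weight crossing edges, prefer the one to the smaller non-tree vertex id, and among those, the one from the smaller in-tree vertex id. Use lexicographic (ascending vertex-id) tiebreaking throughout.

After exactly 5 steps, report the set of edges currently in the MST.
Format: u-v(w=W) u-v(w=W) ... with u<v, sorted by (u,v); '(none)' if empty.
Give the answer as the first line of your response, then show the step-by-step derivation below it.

0-5(w=17) 1-3(w=8) 2-5(w=8) 3-4(w=4) 3-5(w=4)

step 1: add edge 3-4 (w=4); MST = {3-4(w=4)}
step 2: add edge 3-5 (w=4); MST = {3-4(w=4) 3-5(w=4)}
step 3: add edge 1-3 (w=8); MST = {1-3(w=8) 3-4(w=4) 3-5(w=4)}
step 4: add edge 2-5 (w=8); MST = {1-3(w=8) 2-5(w=8) 3-4(w=4) 3-5(w=4)}
step 5: add edge 0-5 (w=17); MST = {0-5(w=17) 1-3(w=8) 2-5(w=8) 3-4(w=4) 3-5(w=4)}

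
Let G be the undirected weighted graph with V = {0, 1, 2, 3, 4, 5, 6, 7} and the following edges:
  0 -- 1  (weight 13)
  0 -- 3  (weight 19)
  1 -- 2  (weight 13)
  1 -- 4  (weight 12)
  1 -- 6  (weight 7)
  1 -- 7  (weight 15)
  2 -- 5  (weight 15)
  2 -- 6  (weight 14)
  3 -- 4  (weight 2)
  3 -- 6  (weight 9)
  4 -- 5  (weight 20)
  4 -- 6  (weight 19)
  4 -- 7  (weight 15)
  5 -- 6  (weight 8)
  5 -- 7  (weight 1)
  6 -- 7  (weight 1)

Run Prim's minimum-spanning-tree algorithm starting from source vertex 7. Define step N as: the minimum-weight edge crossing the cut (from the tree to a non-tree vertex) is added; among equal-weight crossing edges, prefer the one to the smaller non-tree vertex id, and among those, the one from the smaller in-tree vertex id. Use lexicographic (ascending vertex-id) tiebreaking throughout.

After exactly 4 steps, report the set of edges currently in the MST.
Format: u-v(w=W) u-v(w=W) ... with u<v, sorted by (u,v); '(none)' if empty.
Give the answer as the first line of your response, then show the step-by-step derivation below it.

1-6(w=7) 3-6(w=9) 5-7(w=1) 6-7(w=1)

step 1: add edge 5-7 (w=1); MST = {5-7(w=1)}
step 2: add edge 6-7 (w=1); MST = {5-7(w=1) 6-7(w=1)}
step 3: add edge 1-6 (w=7); MST = {1-6(w=7) 5-7(w=1) 6-7(w=1)}
step 4: add edge 3-6 (w=9); MST = {1-6(w=7) 3-6(w=9) 5-7(w=1) 6-7(w=1)}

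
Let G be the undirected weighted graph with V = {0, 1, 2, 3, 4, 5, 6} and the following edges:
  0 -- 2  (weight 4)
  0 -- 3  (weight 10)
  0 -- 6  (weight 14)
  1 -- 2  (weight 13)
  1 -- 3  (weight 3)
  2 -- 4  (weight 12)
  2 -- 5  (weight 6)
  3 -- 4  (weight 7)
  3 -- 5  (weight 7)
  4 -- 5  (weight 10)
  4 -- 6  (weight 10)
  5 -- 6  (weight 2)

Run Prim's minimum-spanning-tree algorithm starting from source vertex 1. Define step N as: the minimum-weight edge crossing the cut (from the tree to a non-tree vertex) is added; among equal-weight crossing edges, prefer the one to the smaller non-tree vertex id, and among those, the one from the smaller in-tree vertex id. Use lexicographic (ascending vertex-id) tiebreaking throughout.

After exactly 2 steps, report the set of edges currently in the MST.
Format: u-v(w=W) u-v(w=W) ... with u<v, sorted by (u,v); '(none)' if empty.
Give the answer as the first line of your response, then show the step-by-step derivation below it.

1-3(w=3) 3-4(w=7)

step 1: add edge 1-3 (w=3); MST = {1-3(w=3)}
step 2: add edge 3-4 (w=7); MST = {1-3(w=3) 3-4(w=7)}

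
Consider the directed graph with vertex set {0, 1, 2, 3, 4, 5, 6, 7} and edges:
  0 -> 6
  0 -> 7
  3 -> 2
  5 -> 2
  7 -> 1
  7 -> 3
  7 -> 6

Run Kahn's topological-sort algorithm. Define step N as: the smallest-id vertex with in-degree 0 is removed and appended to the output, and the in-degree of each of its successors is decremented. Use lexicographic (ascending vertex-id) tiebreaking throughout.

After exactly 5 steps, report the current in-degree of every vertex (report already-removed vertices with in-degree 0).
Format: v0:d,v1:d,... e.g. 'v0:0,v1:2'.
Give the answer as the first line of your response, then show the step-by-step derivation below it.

v0:0,v1:0,v2:1,v3:0,v4:0,v5:0,v6:0,v7:0

step 1: output 0; order=[0]; indeg=(0,1,2,1,0,0,1,0)
step 2: output 4; order=[0,4]; indeg=(0,1,2,1,0,0,1,0)
step 3: output 5; order=[0,4,5]; indeg=(0,1,1,1,0,0,1,0)
step 4: output 7; order=[0,4,5,7]; indeg=(0,0,1,0,0,0,0,0)
step 5: output 1; order=[0,4,5,7,1]; indeg=(0,0,1,0,0,0,0,0)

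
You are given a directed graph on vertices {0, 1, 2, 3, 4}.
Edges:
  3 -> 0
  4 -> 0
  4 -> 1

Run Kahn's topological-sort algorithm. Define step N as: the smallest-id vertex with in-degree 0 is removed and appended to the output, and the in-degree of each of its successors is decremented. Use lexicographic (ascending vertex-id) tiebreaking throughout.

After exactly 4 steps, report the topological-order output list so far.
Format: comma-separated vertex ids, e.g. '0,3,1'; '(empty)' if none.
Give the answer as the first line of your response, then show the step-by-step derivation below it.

2,3,4,0

step 1: output 2; order=[2]; indeg=(2,1,0,0,0)
step 2: output 3; order=[2,3]; indeg=(1,1,0,0,0)
step 3: output 4; order=[2,3,4]; indeg=(0,0,0,0,0)
step 4: output 0; order=[2,3,4,0]; indeg=(0,0,0,0,0)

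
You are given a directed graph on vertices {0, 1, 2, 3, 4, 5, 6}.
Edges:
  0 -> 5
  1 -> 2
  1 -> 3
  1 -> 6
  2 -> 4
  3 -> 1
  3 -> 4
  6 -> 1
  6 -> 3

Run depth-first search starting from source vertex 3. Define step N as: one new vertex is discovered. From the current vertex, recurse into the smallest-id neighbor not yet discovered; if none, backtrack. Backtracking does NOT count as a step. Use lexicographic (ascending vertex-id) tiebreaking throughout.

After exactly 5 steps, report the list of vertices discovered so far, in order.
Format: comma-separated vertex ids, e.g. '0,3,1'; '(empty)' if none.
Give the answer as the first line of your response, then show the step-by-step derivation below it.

3,1,2,4,6

step 1: discover 3; path=3; order=3
step 2: discover 1; path=3>1; order=3,1
step 3: discover 2; path=3>1>2; order=3,1,2
step 4: discover 4; path=3>1>2>4; order=3,1,2,4
step 5: discover 6; path=3>1>6; order=3,1,2,4,6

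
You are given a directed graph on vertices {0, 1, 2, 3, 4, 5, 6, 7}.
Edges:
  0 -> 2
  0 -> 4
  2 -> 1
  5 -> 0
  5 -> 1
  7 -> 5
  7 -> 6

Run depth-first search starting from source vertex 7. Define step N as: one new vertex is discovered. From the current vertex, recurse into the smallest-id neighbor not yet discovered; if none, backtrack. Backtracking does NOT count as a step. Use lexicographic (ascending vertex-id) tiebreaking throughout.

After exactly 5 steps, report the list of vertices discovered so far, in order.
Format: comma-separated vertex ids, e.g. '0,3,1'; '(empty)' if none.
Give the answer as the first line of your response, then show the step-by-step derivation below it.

7,5,0,2,1

step 1: discover 7; path=7; order=7
step 2: discover 5; path=7>5; order=7,5
step 3: discover 0; path=7>5>0; order=7,5,0
step 4: discover 2; path=7>5>0>2; order=7,5,0,2
step 5: discover 1; path=7>5>0>2>1; order=7,5,0,2,1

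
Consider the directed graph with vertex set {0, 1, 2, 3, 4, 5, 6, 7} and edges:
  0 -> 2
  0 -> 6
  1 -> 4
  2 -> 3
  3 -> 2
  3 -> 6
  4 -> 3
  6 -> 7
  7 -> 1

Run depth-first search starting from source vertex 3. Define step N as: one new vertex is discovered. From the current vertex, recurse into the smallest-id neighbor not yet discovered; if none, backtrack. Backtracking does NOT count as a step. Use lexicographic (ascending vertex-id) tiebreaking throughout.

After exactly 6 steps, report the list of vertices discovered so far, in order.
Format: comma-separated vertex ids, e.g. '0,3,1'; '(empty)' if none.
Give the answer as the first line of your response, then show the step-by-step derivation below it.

3,2,6,7,1,4

step 1: discover 3; path=3; order=3
step 2: discover 2; path=3>2; order=3,2
step 3: discover 6; path=3>6; order=3,2,6
step 4: discover 7; path=3>6>7; order=3,2,6,7
step 5: discover 1; path=3>6>7>1; order=3,2,6,7,1
step 6: discover 4; path=3>6>7>1>4; order=3,2,6,7,1,4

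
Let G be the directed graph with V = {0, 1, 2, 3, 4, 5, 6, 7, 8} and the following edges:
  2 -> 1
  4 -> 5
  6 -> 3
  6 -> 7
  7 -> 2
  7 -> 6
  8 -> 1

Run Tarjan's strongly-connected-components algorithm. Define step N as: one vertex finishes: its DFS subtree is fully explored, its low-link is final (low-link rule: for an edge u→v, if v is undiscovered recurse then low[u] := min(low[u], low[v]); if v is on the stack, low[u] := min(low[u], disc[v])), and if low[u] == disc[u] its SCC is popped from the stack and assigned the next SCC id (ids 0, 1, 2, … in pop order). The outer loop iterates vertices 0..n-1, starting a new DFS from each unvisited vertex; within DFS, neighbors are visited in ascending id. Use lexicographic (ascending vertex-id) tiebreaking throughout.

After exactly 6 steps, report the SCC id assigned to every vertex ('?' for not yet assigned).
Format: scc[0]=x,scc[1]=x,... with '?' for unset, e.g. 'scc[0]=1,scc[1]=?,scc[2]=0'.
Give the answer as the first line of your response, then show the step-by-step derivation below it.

scc[0]=0,scc[1]=1,scc[2]=2,scc[3]=3,scc[4]=5,scc[5]=4,scc[6]=?,scc[7]=?,scc[8]=?

step 1: low=(low[0]=0,low[1]=?,low[2]=?,low[3]=?,low[4]=?,low[5]=?,low[6]=?,low[7]=?,low[8]=?); scc=(scc[0]=0,scc[1]=?,scc[2]=?,scc[3]=?,scc[4]=?,scc[5]=?,scc[6]=?,scc[7]=?,scc[8]=?)
step 2: low=(low[0]=0,low[1]=1,low[2]=?,low[3]=?,low[4]=?,low[5]=?,low[6]=?,low[7]=?,low[8]=?); scc=(scc[0]=0,scc[1]=1,scc[2]=?,scc[3]=?,scc[4]=?,scc[5]=?,scc[6]=?,scc[7]=?,scc[8]=?)
step 3: low=(low[0]=0,low[1]=1,low[2]=2,low[3]=?,low[4]=?,low[5]=?,low[6]=?,low[7]=?,low[8]=?); scc=(scc[0]=0,scc[1]=1,scc[2]=2,scc[3]=?,scc[4]=?,scc[5]=?,scc[6]=?,scc[7]=?,scc[8]=?)
step 4: low=(low[0]=0,low[1]=1,low[2]=2,low[3]=3,low[4]=?,low[5]=?,low[6]=?,low[7]=?,low[8]=?); scc=(scc[0]=0,scc[1]=1,scc[2]=2,scc[3]=3,scc[4]=?,scc[5]=?,scc[6]=?,scc[7]=?,scc[8]=?)
step 5: low=(low[0]=0,low[1]=1,low[2]=2,low[3]=3,low[4]=4,low[5]=5,low[6]=?,low[7]=?,low[8]=?); scc=(scc[0]=0,scc[1]=1,scc[2]=2,scc[3]=3,scc[4]=?,scc[5]=4,scc[6]=?,scc[7]=?,scc[8]=?)
step 6: low=(low[0]=0,low[1]=1,low[2]=2,low[3]=3,low[4]=4,low[5]=5,low[6]=?,low[7]=?,low[8]=?); scc=(scc[0]=0,scc[1]=1,scc[2]=2,scc[3]=3,scc[4]=5,scc[5]=4,scc[6]=?,scc[7]=?,scc[8]=?)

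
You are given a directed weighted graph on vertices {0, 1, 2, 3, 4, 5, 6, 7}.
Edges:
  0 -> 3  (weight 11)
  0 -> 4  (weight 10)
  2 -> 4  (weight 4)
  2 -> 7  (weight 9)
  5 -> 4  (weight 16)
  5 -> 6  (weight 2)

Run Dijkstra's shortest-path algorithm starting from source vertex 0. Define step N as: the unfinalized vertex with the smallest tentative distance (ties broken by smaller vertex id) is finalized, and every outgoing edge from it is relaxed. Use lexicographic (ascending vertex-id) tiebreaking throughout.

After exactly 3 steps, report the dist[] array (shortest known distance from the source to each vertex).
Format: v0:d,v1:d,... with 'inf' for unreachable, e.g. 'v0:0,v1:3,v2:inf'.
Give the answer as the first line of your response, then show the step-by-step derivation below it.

v0:0,v1:inf,v2:inf,v3:11,v4:10,v5:inf,v6:inf,v7:inf

step 1: dist = v0:0,v1:inf,v2:inf,v3:11,v4:10,v5:inf,v6:inf,v7:inf
step 2: dist = v0:0,v1:inf,v2:inf,v3:11,v4:10,v5:inf,v6:inf,v7:inf
step 3: dist = v0:0,v1:inf,v2:inf,v3:11,v4:10,v5:inf,v6:inf,v7:inf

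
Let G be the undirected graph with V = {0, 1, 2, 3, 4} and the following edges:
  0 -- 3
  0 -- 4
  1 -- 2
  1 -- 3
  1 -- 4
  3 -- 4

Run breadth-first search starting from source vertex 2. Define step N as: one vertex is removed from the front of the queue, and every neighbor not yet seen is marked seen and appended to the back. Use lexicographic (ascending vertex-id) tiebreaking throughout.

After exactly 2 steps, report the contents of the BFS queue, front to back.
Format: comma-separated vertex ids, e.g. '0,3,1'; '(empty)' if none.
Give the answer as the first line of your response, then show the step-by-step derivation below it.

3,4

step 1: dequeue 2; queue=[1]; order=2
step 2: dequeue 1; queue=[3,4]; order=2,1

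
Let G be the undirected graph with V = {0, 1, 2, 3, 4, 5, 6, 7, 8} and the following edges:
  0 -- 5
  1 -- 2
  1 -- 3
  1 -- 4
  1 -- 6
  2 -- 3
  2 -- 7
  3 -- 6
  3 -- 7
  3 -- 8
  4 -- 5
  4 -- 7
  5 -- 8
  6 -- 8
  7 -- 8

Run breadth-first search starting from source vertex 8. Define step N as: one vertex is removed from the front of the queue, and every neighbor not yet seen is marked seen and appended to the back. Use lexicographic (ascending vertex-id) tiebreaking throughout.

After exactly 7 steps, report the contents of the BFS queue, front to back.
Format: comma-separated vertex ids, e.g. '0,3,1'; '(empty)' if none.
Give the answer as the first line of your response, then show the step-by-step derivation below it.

0,4

step 1: dequeue 8; queue=[3,5,6,7]; order=8
step 2: dequeue 3; queue=[5,6,7,1,2]; order=8,3
step 3: dequeue 5; queue=[6,7,1,2,0,4]; order=8,3,5
step 4: dequeue 6; queue=[7,1,2,0,4]; order=8,3,5,6
step 5: dequeue 7; queue=[1,2,0,4]; order=8,3,5,6,7
step 6: dequeue 1; queue=[2,0,4]; order=8,3,5,6,7,1
step 7: dequeue 2; queue=[0,4]; order=8,3,5,6,7,1,2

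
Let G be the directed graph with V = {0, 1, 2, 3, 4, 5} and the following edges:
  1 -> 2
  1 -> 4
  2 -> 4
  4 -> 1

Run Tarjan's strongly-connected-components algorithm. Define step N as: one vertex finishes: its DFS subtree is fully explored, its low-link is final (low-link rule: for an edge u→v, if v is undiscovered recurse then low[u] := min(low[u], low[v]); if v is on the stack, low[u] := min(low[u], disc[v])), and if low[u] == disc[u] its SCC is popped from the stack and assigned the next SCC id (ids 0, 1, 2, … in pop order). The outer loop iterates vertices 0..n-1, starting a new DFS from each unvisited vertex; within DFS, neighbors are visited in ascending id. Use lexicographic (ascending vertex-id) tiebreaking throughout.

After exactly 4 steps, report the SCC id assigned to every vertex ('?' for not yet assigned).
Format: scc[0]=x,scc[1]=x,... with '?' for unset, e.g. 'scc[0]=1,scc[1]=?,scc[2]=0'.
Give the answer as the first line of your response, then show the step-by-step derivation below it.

scc[0]=0,scc[1]=1,scc[2]=1,scc[3]=?,scc[4]=1,scc[5]=?

step 1: low=(low[0]=0,low[1]=?,low[2]=?,low[3]=?,low[4]=?,low[5]=?); scc=(scc[0]=0,scc[1]=?,scc[2]=?,scc[3]=?,scc[4]=?,scc[5]=?)
step 2: low=(low[0]=0,low[1]=1,low[2]=2,low[3]=?,low[4]=1,low[5]=?); scc=(scc[0]=0,scc[1]=?,scc[2]=?,scc[3]=?,scc[4]=?,scc[5]=?)
step 3: low=(low[0]=0,low[1]=1,low[2]=1,low[3]=?,low[4]=1,low[5]=?); scc=(scc[0]=0,scc[1]=?,scc[2]=?,scc[3]=?,scc[4]=?,scc[5]=?)
step 4: low=(low[0]=0,low[1]=1,low[2]=1,low[3]=?,low[4]=1,low[5]=?); scc=(scc[0]=0,scc[1]=1,scc[2]=1,scc[3]=?,scc[4]=1,scc[5]=?)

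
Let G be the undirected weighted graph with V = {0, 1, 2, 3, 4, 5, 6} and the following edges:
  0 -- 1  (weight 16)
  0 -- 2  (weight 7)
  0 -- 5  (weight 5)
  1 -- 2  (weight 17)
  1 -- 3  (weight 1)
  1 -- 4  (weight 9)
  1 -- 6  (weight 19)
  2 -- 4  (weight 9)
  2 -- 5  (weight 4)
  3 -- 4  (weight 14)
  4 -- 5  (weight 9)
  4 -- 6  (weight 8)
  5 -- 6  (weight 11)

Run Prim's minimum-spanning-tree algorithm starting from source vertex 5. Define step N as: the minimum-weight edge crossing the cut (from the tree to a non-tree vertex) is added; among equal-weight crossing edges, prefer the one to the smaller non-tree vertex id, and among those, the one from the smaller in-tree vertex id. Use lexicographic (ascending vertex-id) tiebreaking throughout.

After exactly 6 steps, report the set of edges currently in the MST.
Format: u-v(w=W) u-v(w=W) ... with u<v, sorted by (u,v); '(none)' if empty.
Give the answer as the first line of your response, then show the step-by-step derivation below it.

0-5(w=5) 1-3(w=1) 1-4(w=9) 2-4(w=9) 2-5(w=4) 4-6(w=8)

step 1: add edge 2-5 (w=4); MST = {2-5(w=4)}
step 2: add edge 0-5 (w=5); MST = {0-5(w=5) 2-5(w=4)}
step 3: add edge 2-4 (w=9); MST = {0-5(w=5) 2-4(w=9) 2-5(w=4)}
step 4: add edge 4-6 (w=8); MST = {0-5(w=5) 2-4(w=9) 2-5(w=4) 4-6(w=8)}
step 5: add edge 1-4 (w=9); MST = {0-5(w=5) 1-4(w=9) 2-4(w=9) 2-5(w=4) 4-6(w=8)}
step 6: add edge 1-3 (w=1); MST = {0-5(w=5) 1-3(w=1) 1-4(w=9) 2-4(w=9) 2-5(w=4) 4-6(w=8)}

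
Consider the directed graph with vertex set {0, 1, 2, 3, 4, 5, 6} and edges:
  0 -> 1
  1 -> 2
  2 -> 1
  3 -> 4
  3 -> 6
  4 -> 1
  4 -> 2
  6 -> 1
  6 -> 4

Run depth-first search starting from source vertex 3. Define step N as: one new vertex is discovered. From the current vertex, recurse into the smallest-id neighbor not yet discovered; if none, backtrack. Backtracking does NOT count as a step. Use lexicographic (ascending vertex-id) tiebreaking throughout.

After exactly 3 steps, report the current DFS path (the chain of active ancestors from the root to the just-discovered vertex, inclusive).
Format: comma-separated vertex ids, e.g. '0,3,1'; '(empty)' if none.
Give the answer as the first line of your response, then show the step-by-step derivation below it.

3,4,1

step 1: discover 3; path=3; order=3
step 2: discover 4; path=3>4; order=3,4
step 3: discover 1; path=3>4>1; order=3,4,1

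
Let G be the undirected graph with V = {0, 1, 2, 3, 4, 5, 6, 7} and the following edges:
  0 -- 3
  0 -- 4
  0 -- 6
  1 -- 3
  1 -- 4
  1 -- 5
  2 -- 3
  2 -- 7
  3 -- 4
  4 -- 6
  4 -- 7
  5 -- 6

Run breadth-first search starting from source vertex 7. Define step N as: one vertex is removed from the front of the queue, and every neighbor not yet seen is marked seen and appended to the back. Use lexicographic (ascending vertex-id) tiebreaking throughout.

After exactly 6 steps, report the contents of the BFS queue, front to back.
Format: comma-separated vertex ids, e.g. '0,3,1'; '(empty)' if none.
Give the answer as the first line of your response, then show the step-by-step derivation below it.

6,5

step 1: dequeue 7; queue=[2,4]; order=7
step 2: dequeue 2; queue=[4,3]; order=7,2
step 3: dequeue 4; queue=[3,0,1,6]; order=7,2,4
step 4: dequeue 3; queue=[0,1,6]; order=7,2,4,3
step 5: dequeue 0; queue=[1,6]; order=7,2,4,3,0
step 6: dequeue 1; queue=[6,5]; order=7,2,4,3,0,1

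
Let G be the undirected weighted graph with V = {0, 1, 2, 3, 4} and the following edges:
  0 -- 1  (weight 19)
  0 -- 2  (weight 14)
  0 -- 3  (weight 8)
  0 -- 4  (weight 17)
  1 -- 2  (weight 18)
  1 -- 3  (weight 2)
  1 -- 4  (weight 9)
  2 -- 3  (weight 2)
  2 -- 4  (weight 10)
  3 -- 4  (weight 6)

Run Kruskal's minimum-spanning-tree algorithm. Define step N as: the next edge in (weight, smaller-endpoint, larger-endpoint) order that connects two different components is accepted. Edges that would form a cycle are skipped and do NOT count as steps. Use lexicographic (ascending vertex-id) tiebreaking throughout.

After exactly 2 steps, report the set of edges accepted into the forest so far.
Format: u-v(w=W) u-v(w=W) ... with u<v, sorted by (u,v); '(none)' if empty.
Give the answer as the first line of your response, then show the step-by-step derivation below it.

1-3(w=2) 2-3(w=2)

step 1: add edge 1-3 (w=2); MST = {1-3(w=2)}
step 2: add edge 2-3 (w=2); MST = {1-3(w=2) 2-3(w=2)}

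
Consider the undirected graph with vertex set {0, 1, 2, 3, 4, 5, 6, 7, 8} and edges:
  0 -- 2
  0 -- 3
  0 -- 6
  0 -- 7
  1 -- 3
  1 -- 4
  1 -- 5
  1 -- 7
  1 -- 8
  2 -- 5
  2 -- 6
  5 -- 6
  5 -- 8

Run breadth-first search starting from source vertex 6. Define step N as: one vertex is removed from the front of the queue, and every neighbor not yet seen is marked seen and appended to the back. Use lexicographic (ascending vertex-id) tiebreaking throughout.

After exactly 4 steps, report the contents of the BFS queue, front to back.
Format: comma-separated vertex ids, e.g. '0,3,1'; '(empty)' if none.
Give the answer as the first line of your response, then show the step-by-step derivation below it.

3,7,1,8

step 1: dequeue 6; queue=[0,2,5]; order=6
step 2: dequeue 0; queue=[2,5,3,7]; order=6,0
step 3: dequeue 2; queue=[5,3,7]; order=6,0,2
step 4: dequeue 5; queue=[3,7,1,8]; order=6,0,2,5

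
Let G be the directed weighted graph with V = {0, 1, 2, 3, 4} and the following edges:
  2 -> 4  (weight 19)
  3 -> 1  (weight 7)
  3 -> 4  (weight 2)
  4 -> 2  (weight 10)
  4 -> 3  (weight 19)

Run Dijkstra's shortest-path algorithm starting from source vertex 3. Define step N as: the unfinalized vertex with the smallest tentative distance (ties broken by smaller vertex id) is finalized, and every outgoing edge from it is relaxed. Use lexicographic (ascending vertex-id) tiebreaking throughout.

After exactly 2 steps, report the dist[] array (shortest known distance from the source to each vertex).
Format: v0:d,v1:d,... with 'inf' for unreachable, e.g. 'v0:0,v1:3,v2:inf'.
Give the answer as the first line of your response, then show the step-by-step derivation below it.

v0:inf,v1:7,v2:12,v3:0,v4:2

step 1: dist = v0:inf,v1:7,v2:inf,v3:0,v4:2
step 2: dist = v0:inf,v1:7,v2:12,v3:0,v4:2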